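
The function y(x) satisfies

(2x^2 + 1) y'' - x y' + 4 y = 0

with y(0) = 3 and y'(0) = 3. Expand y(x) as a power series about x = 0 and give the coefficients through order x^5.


Ansatz: y(x) = sum_{n>=0} a_n x^n, so y'(x) = sum_{n>=1} n a_n x^(n-1) and y''(x) = sum_{n>=2} n(n-1) a_n x^(n-2).
Substitute into P(x) y'' + Q(x) y' + R(x) y = 0 with P(x) = 2x^2 + 1, Q(x) = -x, R(x) = 4, and match powers of x.
Initial conditions: a_0 = 3, a_1 = 3.
Setting the coefficient of each power of x to zero and solving order by order (substituting the coefficients already found):
  x^0: 2 a_2 + 4 a_0 = 0  ->  2 a_2 = -4 a_0 = -12  ->  a_2 = -6
  x^1: 6 a_3 + 3 a_1 = 0  ->  6 a_3 = -3 a_1 = -9  ->  a_3 = -3/2
  x^2: 12 a_4 + 6 a_2 = 0  ->  12 a_4 = -6 a_2 = 36  ->  a_4 = 3
  x^3: 20 a_5 + 13 a_3 = 0  ->  20 a_5 = -13 a_3 = 39/2  ->  a_5 = 39/40
Truncated series: y(x) = 3 + 3 x - 6 x^2 - (3/2) x^3 + 3 x^4 + (39/40) x^5 + O(x^6).

a_0 = 3; a_1 = 3; a_2 = -6; a_3 = -3/2; a_4 = 3; a_5 = 39/40


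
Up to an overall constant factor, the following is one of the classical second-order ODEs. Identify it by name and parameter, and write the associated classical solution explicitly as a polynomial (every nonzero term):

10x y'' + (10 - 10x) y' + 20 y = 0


All three coefficients share the factor 10; dividing through by 10 gives  x y'' + (1 - x) y' + 2 y = 0.
This matches the Laguerre equation x y'' + (1 - x) y' + n y = 0 with n = 2; the polynomial solution is L_2(x).
With y = sum_k a_k x^k, matching x^k gives (k+1)k a_{k+1} + (k+1) a_{k+1} - k a_k + n a_k = 0, i.e. (k+1)^2 a_{k+1} = (k - n) a_k = (k - 2) a_k. The right side vanishes at k = 2, so the series terminates at degree 2.
Standard normalization L_n(0) = 1 gives a_0 = 1. Work upward with a_{k+1} = (k - 2) a_k / (k+1)^2:
  a_1 = (0 - 2)(1) / 1^2 = -2/1 = -2
  a_2 = (1 - 2)(-2) / 2^2 = 2/4 = 1/2
Hence L_2(x) = x^2/2 - 2 x + 1.

L_2(x); series = x^2/2 - 2 x + 1


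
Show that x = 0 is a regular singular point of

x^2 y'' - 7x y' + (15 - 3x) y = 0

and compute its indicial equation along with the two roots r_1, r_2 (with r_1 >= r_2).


Divide by x^2 to reach normal form y'' + P_1(x) y' + P_2(x) y = 0 with P_1(x) = -7/x and P_2(x) = -3/x + 15/x^2.
x = 0 is a singular point because the y'-coefficient -7/x has a pole at x = 0 and the y-coefficient -3/x + 15/x^2 has a pole at x = 0.
It is a regular singular point because x P_1(x) = p(x) = -7 and x^2 P_2(x) = q(x) = 15 - 3x are polynomials, hence analytic at x = 0.
p(0) = -7,  q(0) = 15.
Indicial equation: r(r-1) + p(0) r + q(0) = 0, i.e. r^2 + (p(0) - 1) r + q(0) = 0, i.e. r^2 - 8 r + 15 = 0.
Discriminant: (-8)^2 - 4(15) = 4, so r = (8 ± 2)/2.
Solving: r_1 = 5, r_2 = 3.

indicial: r^2 - 8 r + 15 = 0; roots r_1 = 5, r_2 = 3


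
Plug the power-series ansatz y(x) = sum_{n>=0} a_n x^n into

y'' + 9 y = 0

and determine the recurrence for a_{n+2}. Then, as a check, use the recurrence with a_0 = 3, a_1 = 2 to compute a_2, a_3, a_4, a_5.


Substitute y = sum_n a_n x^n into y'' + (const) y = 0.
y''(x) = sum_{n>=0} (n+2)(n+1) a_{n+2} x^n.
The ODE becomes sum_n [(n+2)(n+1) a_{n+2} + 9 a_n] x^n = 0.
Setting each coefficient to zero gives the recurrence:
  (n+2)(n+1) a_{n+2} + 9 a_n = 0,
  a_{n+2} = -9 / ((n+1)(n+2)) a_n.

Check with a_0 = 3, a_1 = 2 (apply the recurrence for n = 0, 1, 2, 3): a_0 = 3, a_1 = 2, a_2 = -27/2, a_3 = -3, a_4 = 81/8, a_5 = 27/20.

a_{n+2} = -9/((n+1)(n+2)) * a_n; check: a_0 = 3, a_1 = 2, a_2 = -27/2, a_3 = -3, a_4 = 81/8, a_5 = 27/20


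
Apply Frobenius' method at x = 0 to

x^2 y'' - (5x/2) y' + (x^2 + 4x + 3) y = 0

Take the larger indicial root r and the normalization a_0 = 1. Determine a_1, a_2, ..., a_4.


Write in Frobenius form y'' + (p(x)/x) y' + (q(x)/x^2) y = 0:
  p(x) = -5/2,  q(x) = x^2 + 4x + 3.
Indicial equation: r(r-1) + (-5/2) r + (3) = 0 -> roots r_1 = 2, r_2 = 3/2.
Take r = r_1 = 2. Let y(x) = x^r sum_{n>=0} a_n x^n with a_0 = 1.
Substitute y = x^r sum a_n x^n and match x^{r+n}. The recurrence is
  D(n) a_n + 4 a_{n-1} + 1 a_{n-2} = 0,  where D(n) = (r+n)(r+n-1) + (-5/2)(r+n) + (3).
  a_n = [-4 a_{n-1} - 1 a_{n-2}] / D(n).
Since the indicial polynomial factors as (r - r_1)(r - r_2), D(n) = (r_1 + n - r_1)(r_1 + n - r_2) = n(n + 1/2).
Evaluating step by step (a_0 = 1):
  n = 1: D(1) = 1(1 + 1/2) = 3/2; numerator = -4(1) = -4; a_1 = (-4)/(3/2) = -8/3
  n = 2: D(2) = 2(2 + 1/2) = 5; numerator = -4(-8/3) - 1(1) = 29/3; a_2 = (29/3)/(5) = 29/15
  n = 3: D(3) = 3(3 + 1/2) = 21/2; numerator = -4(29/15) - 1(-8/3) = -76/15; a_3 = (-76/15)/(21/2) = -152/315
  n = 4: D(4) = 4(4 + 1/2) = 18; numerator = -4(-152/315) - 1(29/15) = -1/315; a_4 = (-1/315)/(18) = -1/5670

r = 2; a_0 = 1; a_1 = -8/3; a_2 = 29/15; a_3 = -152/315; a_4 = -1/5670


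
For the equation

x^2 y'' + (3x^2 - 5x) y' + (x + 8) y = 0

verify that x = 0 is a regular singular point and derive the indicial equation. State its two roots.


Divide by x^2 to reach normal form y'' + P_1(x) y' + P_2(x) y = 0 with P_1(x) = 3 - 5/x and P_2(x) = 1/x + 8/x^2.
x = 0 is a singular point because the y'-coefficient 3 - 5/x has a pole at x = 0 and the y-coefficient 1/x + 8/x^2 has a pole at x = 0.
It is a regular singular point because x P_1(x) = p(x) = 3x - 5 and x^2 P_2(x) = q(x) = x + 8 are polynomials, hence analytic at x = 0.
p(0) = -5,  q(0) = 8.
Indicial equation: r(r-1) + p(0) r + q(0) = 0, i.e. r^2 + (p(0) - 1) r + q(0) = 0, i.e. r^2 - 6 r + 8 = 0.
Discriminant: (-6)^2 - 4(8) = 4, so r = (6 ± 2)/2.
Solving: r_1 = 4, r_2 = 2.

indicial: r^2 - 6 r + 8 = 0; roots r_1 = 4, r_2 = 2


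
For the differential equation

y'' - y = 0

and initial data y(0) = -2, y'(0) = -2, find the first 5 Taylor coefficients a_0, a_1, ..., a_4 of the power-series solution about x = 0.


Ansatz: y(x) = sum_{n>=0} a_n x^n, so y'(x) = sum_{n>=1} n a_n x^(n-1) and y''(x) = sum_{n>=2} n(n-1) a_n x^(n-2).
Substitute into P(x) y'' + Q(x) y' + R(x) y = 0 with P(x) = 1, Q(x) = 0, R(x) = -1, and match powers of x.
Initial conditions: a_0 = -2, a_1 = -2.
Setting the coefficient of each power of x to zero and solving order by order (substituting the coefficients already found):
  x^0: 2 a_2 - a_0 = 0  ->  2 a_2 = a_0 = -2  ->  a_2 = -1
  x^1: 6 a_3 - a_1 = 0  ->  6 a_3 = a_1 = -2  ->  a_3 = -1/3
  x^2: 12 a_4 - a_2 = 0  ->  12 a_4 = a_2 = -1  ->  a_4 = -1/12
Truncated series: y(x) = -2 - 2 x - x^2 - (1/3) x^3 - (1/12) x^4 + O(x^5).

a_0 = -2; a_1 = -2; a_2 = -1; a_3 = -1/3; a_4 = -1/12


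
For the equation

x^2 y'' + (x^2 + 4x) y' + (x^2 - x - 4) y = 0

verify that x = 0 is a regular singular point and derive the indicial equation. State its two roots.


Divide by x^2 to reach normal form y'' + P_1(x) y' + P_2(x) y = 0 with P_1(x) = 1 + 4/x and P_2(x) = 1 - 1/x - 4/x^2.
x = 0 is a singular point because the y'-coefficient 1 + 4/x has a pole at x = 0 and the y-coefficient 1 - 1/x - 4/x^2 has a pole at x = 0.
It is a regular singular point because x P_1(x) = p(x) = x + 4 and x^2 P_2(x) = q(x) = x^2 - x - 4 are polynomials, hence analytic at x = 0.
p(0) = 4,  q(0) = -4.
Indicial equation: r(r-1) + p(0) r + q(0) = 0, i.e. r^2 + (p(0) - 1) r + q(0) = 0, i.e. r^2 + 3 r - 4 = 0.
Discriminant: (3)^2 - 4(-4) = 25, so r = (-3 ± 5)/2.
Solving: r_1 = 1, r_2 = -4.

indicial: r^2 + 3 r - 4 = 0; roots r_1 = 1, r_2 = -4


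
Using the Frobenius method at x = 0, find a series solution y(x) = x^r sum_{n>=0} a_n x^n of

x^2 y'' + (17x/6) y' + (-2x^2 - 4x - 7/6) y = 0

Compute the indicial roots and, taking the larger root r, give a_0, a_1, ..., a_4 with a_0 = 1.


Write in Frobenius form y'' + (p(x)/x) y' + (q(x)/x^2) y = 0:
  p(x) = 17/6,  q(x) = -2x^2 - 4x - 7/6.
Indicial equation: r(r-1) + (17/6) r + (-7/6) = 0 -> roots r_1 = 1/2, r_2 = -7/3.
Take r = r_1 = 1/2. Let y(x) = x^r sum_{n>=0} a_n x^n with a_0 = 1.
Substitute y = x^r sum a_n x^n and match x^{r+n}. The recurrence is
  D(n) a_n - 4 a_{n-1} - 2 a_{n-2} = 0,  where D(n) = (r+n)(r+n-1) + (17/6)(r+n) + (-7/6).
  a_n = [4 a_{n-1} + 2 a_{n-2}] / D(n).
Since the indicial polynomial factors as (r - r_1)(r - r_2), D(n) = (r_1 + n - r_1)(r_1 + n - r_2) = n(n + 17/6).
Evaluating step by step (a_0 = 1):
  n = 1: D(1) = 1(1 + 17/6) = 23/6; numerator = 4(1) = 4; a_1 = (4)/(23/6) = 24/23
  n = 2: D(2) = 2(2 + 17/6) = 29/3; numerator = 4(24/23) + 2(1) = 142/23; a_2 = (142/23)/(29/3) = 426/667
  n = 3: D(3) = 3(3 + 17/6) = 35/2; numerator = 4(426/667) + 2(24/23) = 3096/667; a_3 = (3096/667)/(35/2) = 6192/23345
  n = 4: D(4) = 4(4 + 17/6) = 82/3; numerator = 4(6192/23345) + 2(426/667) = 54588/23345; a_4 = (54588/23345)/(82/3) = 81882/957145

r = 1/2; a_0 = 1; a_1 = 24/23; a_2 = 426/667; a_3 = 6192/23345; a_4 = 81882/957145


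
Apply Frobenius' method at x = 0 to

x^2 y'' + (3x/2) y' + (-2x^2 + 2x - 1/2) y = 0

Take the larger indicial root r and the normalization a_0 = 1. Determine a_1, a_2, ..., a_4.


Write in Frobenius form y'' + (p(x)/x) y' + (q(x)/x^2) y = 0:
  p(x) = 3/2,  q(x) = -2x^2 + 2x - 1/2.
Indicial equation: r(r-1) + (3/2) r + (-1/2) = 0 -> roots r_1 = 1/2, r_2 = -1.
Take r = r_1 = 1/2. Let y(x) = x^r sum_{n>=0} a_n x^n with a_0 = 1.
Substitute y = x^r sum a_n x^n and match x^{r+n}. The recurrence is
  D(n) a_n + 2 a_{n-1} - 2 a_{n-2} = 0,  where D(n) = (r+n)(r+n-1) + (3/2)(r+n) + (-1/2).
  a_n = [-2 a_{n-1} + 2 a_{n-2}] / D(n).
Since the indicial polynomial factors as (r - r_1)(r - r_2), D(n) = (r_1 + n - r_1)(r_1 + n - r_2) = n(n + 3/2).
Evaluating step by step (a_0 = 1):
  n = 1: D(1) = 1(1 + 3/2) = 5/2; numerator = -2(1) = -2; a_1 = (-2)/(5/2) = -4/5
  n = 2: D(2) = 2(2 + 3/2) = 7; numerator = -2(-4/5) + 2(1) = 18/5; a_2 = (18/5)/(7) = 18/35
  n = 3: D(3) = 3(3 + 3/2) = 27/2; numerator = -2(18/35) + 2(-4/5) = -92/35; a_3 = (-92/35)/(27/2) = -184/945
  n = 4: D(4) = 4(4 + 3/2) = 22; numerator = -2(-184/945) + 2(18/35) = 268/189; a_4 = (268/189)/(22) = 134/2079

r = 1/2; a_0 = 1; a_1 = -4/5; a_2 = 18/35; a_3 = -184/945; a_4 = 134/2079


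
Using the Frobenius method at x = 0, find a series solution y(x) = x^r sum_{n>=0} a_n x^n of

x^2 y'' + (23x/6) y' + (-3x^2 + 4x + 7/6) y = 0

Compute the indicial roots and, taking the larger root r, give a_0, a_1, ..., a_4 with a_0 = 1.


Write in Frobenius form y'' + (p(x)/x) y' + (q(x)/x^2) y = 0:
  p(x) = 23/6,  q(x) = -3x^2 + 4x + 7/6.
Indicial equation: r(r-1) + (23/6) r + (7/6) = 0 -> roots r_1 = -1/2, r_2 = -7/3.
Take r = r_1 = -1/2. Let y(x) = x^r sum_{n>=0} a_n x^n with a_0 = 1.
Substitute y = x^r sum a_n x^n and match x^{r+n}. The recurrence is
  D(n) a_n + 4 a_{n-1} - 3 a_{n-2} = 0,  where D(n) = (r+n)(r+n-1) + (23/6)(r+n) + (7/6).
  a_n = [-4 a_{n-1} + 3 a_{n-2}] / D(n).
Since the indicial polynomial factors as (r - r_1)(r - r_2), D(n) = (r_1 + n - r_1)(r_1 + n - r_2) = n(n + 11/6).
Evaluating step by step (a_0 = 1):
  n = 1: D(1) = 1(1 + 11/6) = 17/6; numerator = -4(1) = -4; a_1 = (-4)/(17/6) = -24/17
  n = 2: D(2) = 2(2 + 11/6) = 23/3; numerator = -4(-24/17) + 3(1) = 147/17; a_2 = (147/17)/(23/3) = 441/391
  n = 3: D(3) = 3(3 + 11/6) = 29/2; numerator = -4(441/391) + 3(-24/17) = -3420/391; a_3 = (-3420/391)/(29/2) = -6840/11339
  n = 4: D(4) = 4(4 + 11/6) = 70/3; numerator = -4(-6840/11339) + 3(441/391) = 65727/11339; a_4 = (65727/11339)/(70/3) = 197181/793730

r = -1/2; a_0 = 1; a_1 = -24/17; a_2 = 441/391; a_3 = -6840/11339; a_4 = 197181/793730


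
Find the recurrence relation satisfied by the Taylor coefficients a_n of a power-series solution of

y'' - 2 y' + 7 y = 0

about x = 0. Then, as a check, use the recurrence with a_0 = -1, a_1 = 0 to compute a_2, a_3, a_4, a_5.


Substitute y = sum_n a_n x^n.
y''(x) has coefficient (n+2)(n+1) a_{n+2} at x^n;
-2 y'(x) has coefficient -2 (n+1) a_{n+1} at x^n;
7 y(x) has coefficient 7 a_n at x^n.
Matching x^n: (n+2)(n+1) a_{n+2} - 2 (n+1) a_{n+1} + 7 a_n = 0.
Thus a_{n+2} = [2 (n+1) a_{n+1} - 7 a_n] / ((n+1)(n+2)).

Check with a_0 = -1, a_1 = 0 (apply the recurrence for n = 0, 1, 2, 3): a_0 = -1, a_1 = 0, a_2 = 7/2, a_3 = 7/3, a_4 = -7/8, a_5 = -7/6.

a_(n+2) = [2 (n+1) a_(n+1) - 7 a_n] / ((n+1)(n+2)); check: a_0 = -1, a_1 = 0, a_2 = 7/2, a_3 = 7/3, a_4 = -7/8, a_5 = -7/6


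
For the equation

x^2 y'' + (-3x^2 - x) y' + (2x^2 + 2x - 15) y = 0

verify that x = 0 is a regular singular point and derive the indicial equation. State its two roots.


Divide by x^2 to reach normal form y'' + P_1(x) y' + P_2(x) y = 0 with P_1(x) = -3 - 1/x and P_2(x) = 2 + 2/x - 15/x^2.
x = 0 is a singular point because the y'-coefficient -3 - 1/x has a pole at x = 0 and the y-coefficient 2 + 2/x - 15/x^2 has a pole at x = 0.
It is a regular singular point because x P_1(x) = p(x) = -3x - 1 and x^2 P_2(x) = q(x) = 2x^2 + 2x - 15 are polynomials, hence analytic at x = 0.
p(0) = -1,  q(0) = -15.
Indicial equation: r(r-1) + p(0) r + q(0) = 0, i.e. r^2 + (p(0) - 1) r + q(0) = 0, i.e. r^2 - 2 r - 15 = 0.
Discriminant: (-2)^2 - 4(-15) = 64, so r = (2 ± 8)/2.
Solving: r_1 = 5, r_2 = -3.

indicial: r^2 - 2 r - 15 = 0; roots r_1 = 5, r_2 = -3


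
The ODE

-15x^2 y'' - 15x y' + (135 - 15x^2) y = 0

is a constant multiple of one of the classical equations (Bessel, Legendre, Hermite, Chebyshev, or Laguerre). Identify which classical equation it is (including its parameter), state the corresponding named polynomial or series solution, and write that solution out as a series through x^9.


All three coefficients share the factor -15; dividing through by -15 gives  x^2 y'' + x y' + (x^2 - 9) y = 0.
This matches the Bessel equation x^2 y'' + x y' + (x^2 - nu^2) y = 0 with nu^2 = 9, so nu = 3; the solution bounded at x = 0 is J_3(x).
Frobenius at x = 0: indicial roots ±nu; for r = nu the recurrence k(k + 2nu) c_k = -c_{k-2} gives the standard series J_nu(x) = sum_{k>=0} (-1)^k / (k! (k+nu)!) (x/2)^(2k+nu). Evaluate the first 4 terms:
  k = 0: (-1)^0 / (0! * 3! * 2^3) x^3 = 1/(1*6*8) x^3 = (1/48) x^3
  k = 1: (-1)^1 / (1! * 4! * 2^5) x^5 = -1/(1*24*32) x^5 = (-1/768) x^5
  k = 2: (-1)^2 / (2! * 5! * 2^7) x^7 = 1/(2*120*128) x^7 = (1/30720) x^7
  k = 3: (-1)^3 / (3! * 6! * 2^9) x^9 = -1/(6*720*512) x^9 = (-1/2211840) x^9
Hence J_3(x) = -x^9/2211840 + x^7/30720 - x^5/768 + x^3/48 + ....

J_3(x); series = -x^9/2211840 + x^7/30720 - x^5/768 + x^3/48


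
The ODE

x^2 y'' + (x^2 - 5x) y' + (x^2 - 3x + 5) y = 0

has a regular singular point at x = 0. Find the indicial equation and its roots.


Divide by x^2 to reach normal form y'' + P_1(x) y' + P_2(x) y = 0 with P_1(x) = 1 - 5/x and P_2(x) = 1 - 3/x + 5/x^2.
x = 0 is a singular point because the y'-coefficient 1 - 5/x has a pole at x = 0 and the y-coefficient 1 - 3/x + 5/x^2 has a pole at x = 0.
It is a regular singular point because x P_1(x) = p(x) = x - 5 and x^2 P_2(x) = q(x) = x^2 - 3x + 5 are polynomials, hence analytic at x = 0.
p(0) = -5,  q(0) = 5.
Indicial equation: r(r-1) + p(0) r + q(0) = 0, i.e. r^2 + (p(0) - 1) r + q(0) = 0, i.e. r^2 - 6 r + 5 = 0.
Discriminant: (-6)^2 - 4(5) = 16, so r = (6 ± 4)/2.
Solving: r_1 = 5, r_2 = 1.

indicial: r^2 - 6 r + 5 = 0; roots r_1 = 5, r_2 = 1


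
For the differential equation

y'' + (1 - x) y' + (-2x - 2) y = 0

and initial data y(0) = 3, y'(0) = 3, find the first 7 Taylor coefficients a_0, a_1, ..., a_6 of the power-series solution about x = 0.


Ansatz: y(x) = sum_{n>=0} a_n x^n, so y'(x) = sum_{n>=1} n a_n x^(n-1) and y''(x) = sum_{n>=2} n(n-1) a_n x^(n-2).
Substitute into P(x) y'' + Q(x) y' + R(x) y = 0 with P(x) = 1, Q(x) = 1 - x, R(x) = -2x - 2, and match powers of x.
Initial conditions: a_0 = 3, a_1 = 3.
Setting the coefficient of each power of x to zero and solving order by order (substituting the coefficients already found):
  x^0: 2 a_2 + a_1 - 2 a_0 = 0  ->  2 a_2 = -a_1 + 2 a_0 = 3  ->  a_2 = 3/2
  x^1: 6 a_3 + 2 a_2 - 3 a_1 - 2 a_0 = 0  ->  6 a_3 = -2 a_2 + 3 a_1 + 2 a_0 = 12  ->  a_3 = 2
  x^2: 12 a_4 + 3 a_3 - 4 a_2 - 2 a_1 = 0  ->  12 a_4 = -3 a_3 + 4 a_2 + 2 a_1 = 6  ->  a_4 = 1/2
  x^3: 20 a_5 + 4 a_4 - 5 a_3 - 2 a_2 = 0  ->  20 a_5 = -4 a_4 + 5 a_3 + 2 a_2 = 11  ->  a_5 = 11/20
  x^4: 30 a_6 + 5 a_5 - 6 a_4 - 2 a_3 = 0  ->  30 a_6 = -5 a_5 + 6 a_4 + 2 a_3 = 17/4  ->  a_6 = 17/120
Truncated series: y(x) = 3 + 3 x + (3/2) x^2 + 2 x^3 + (1/2) x^4 + (11/20) x^5 + (17/120) x^6 + O(x^7).

a_0 = 3; a_1 = 3; a_2 = 3/2; a_3 = 2; a_4 = 1/2; a_5 = 11/20; a_6 = 17/120


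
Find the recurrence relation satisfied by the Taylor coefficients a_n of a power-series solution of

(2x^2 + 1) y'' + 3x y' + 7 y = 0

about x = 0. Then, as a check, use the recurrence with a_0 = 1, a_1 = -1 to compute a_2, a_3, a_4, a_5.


Substitute y = sum_n a_n x^n.
(1 + 2 x^2) y'' contributes (n+2)(n+1) a_{n+2} + 2 n(n-1) a_n at x^n.
3 x y'(x) contributes 3 n a_n at x^n.
7 y(x) contributes 7 a_n at x^n.
Matching x^n: (n+2)(n+1) a_{n+2} + (2 n(n-1) + 3 n + 7) a_n = 0.
Thus a_{n+2} = (-2 n(n-1) - 3 n - 7) / ((n+1)(n+2)) * a_n.

Check with a_0 = 1, a_1 = -1 (apply the recurrence for n = 0, 1, 2, 3): a_0 = 1, a_1 = -1, a_2 = -7/2, a_3 = 5/3, a_4 = 119/24, a_5 = -7/3.

a_(n+2) = (-2 n(n-1) - 3 n - 7) / ((n+1)(n+2)) * a_n; check: a_0 = 1, a_1 = -1, a_2 = -7/2, a_3 = 5/3, a_4 = 119/24, a_5 = -7/3


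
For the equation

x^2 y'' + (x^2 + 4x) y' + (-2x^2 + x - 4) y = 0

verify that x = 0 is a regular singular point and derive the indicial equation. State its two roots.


Divide by x^2 to reach normal form y'' + P_1(x) y' + P_2(x) y = 0 with P_1(x) = 1 + 4/x and P_2(x) = -2 + 1/x - 4/x^2.
x = 0 is a singular point because the y'-coefficient 1 + 4/x has a pole at x = 0 and the y-coefficient -2 + 1/x - 4/x^2 has a pole at x = 0.
It is a regular singular point because x P_1(x) = p(x) = x + 4 and x^2 P_2(x) = q(x) = -2x^2 + x - 4 are polynomials, hence analytic at x = 0.
p(0) = 4,  q(0) = -4.
Indicial equation: r(r-1) + p(0) r + q(0) = 0, i.e. r^2 + (p(0) - 1) r + q(0) = 0, i.e. r^2 + 3 r - 4 = 0.
Discriminant: (3)^2 - 4(-4) = 25, so r = (-3 ± 5)/2.
Solving: r_1 = 1, r_2 = -4.

indicial: r^2 + 3 r - 4 = 0; roots r_1 = 1, r_2 = -4


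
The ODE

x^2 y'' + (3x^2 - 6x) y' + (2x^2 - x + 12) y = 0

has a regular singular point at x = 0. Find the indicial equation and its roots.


Divide by x^2 to reach normal form y'' + P_1(x) y' + P_2(x) y = 0 with P_1(x) = 3 - 6/x and P_2(x) = 2 - 1/x + 12/x^2.
x = 0 is a singular point because the y'-coefficient 3 - 6/x has a pole at x = 0 and the y-coefficient 2 - 1/x + 12/x^2 has a pole at x = 0.
It is a regular singular point because x P_1(x) = p(x) = 3x - 6 and x^2 P_2(x) = q(x) = 2x^2 - x + 12 are polynomials, hence analytic at x = 0.
p(0) = -6,  q(0) = 12.
Indicial equation: r(r-1) + p(0) r + q(0) = 0, i.e. r^2 + (p(0) - 1) r + q(0) = 0, i.e. r^2 - 7 r + 12 = 0.
Discriminant: (-7)^2 - 4(12) = 1, so r = (7 ± 1)/2.
Solving: r_1 = 4, r_2 = 3.

indicial: r^2 - 7 r + 12 = 0; roots r_1 = 4, r_2 = 3


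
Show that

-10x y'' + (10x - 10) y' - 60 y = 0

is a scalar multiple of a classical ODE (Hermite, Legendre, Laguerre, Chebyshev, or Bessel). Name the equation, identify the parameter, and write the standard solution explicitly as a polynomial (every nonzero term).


All three coefficients share the factor -10; dividing through by -10 gives  x y'' + (1 - x) y' + 6 y = 0.
This matches the Laguerre equation x y'' + (1 - x) y' + n y = 0 with n = 6; the polynomial solution is L_6(x).
With y = sum_k a_k x^k, matching x^k gives (k+1)k a_{k+1} + (k+1) a_{k+1} - k a_k + n a_k = 0, i.e. (k+1)^2 a_{k+1} = (k - n) a_k = (k - 6) a_k. The right side vanishes at k = 6, so the series terminates at degree 6.
Standard normalization L_n(0) = 1 gives a_0 = 1. Work upward with a_{k+1} = (k - 6) a_k / (k+1)^2:
  a_1 = (0 - 6)(1) / 1^2 = -6/1 = -6
  a_2 = (1 - 6)(-6) / 2^2 = 30/4 = 15/2
  a_3 = (2 - 6)(15/2) / 3^2 = -30/9 = -10/3
  a_4 = (3 - 6)(-10/3) / 4^2 = 10/16 = 5/8
  a_5 = (4 - 6)(5/8) / 5^2 = (-5/4)/25 = -1/20
  a_6 = (5 - 6)(-1/20) / 6^2 = (1/20)/36 = 1/720
Hence L_6(x) = x^6/720 - x^5/20 + 5 x^4/8 - 10 x^3/3 + 15 x^2/2 - 6 x + 1.

L_6(x); series = x^6/720 - x^5/20 + 5 x^4/8 - 10 x^3/3 + 15 x^2/2 - 6 x + 1


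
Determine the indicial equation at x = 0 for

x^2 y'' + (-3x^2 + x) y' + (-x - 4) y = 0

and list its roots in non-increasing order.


Divide by x^2 to reach normal form y'' + P_1(x) y' + P_2(x) y = 0 with P_1(x) = -3 + 1/x and P_2(x) = -1/x - 4/x^2.
x = 0 is a singular point because the y'-coefficient -3 + 1/x has a pole at x = 0 and the y-coefficient -1/x - 4/x^2 has a pole at x = 0.
It is a regular singular point because x P_1(x) = p(x) = 1 - 3x and x^2 P_2(x) = q(x) = -x - 4 are polynomials, hence analytic at x = 0.
p(0) = 1,  q(0) = -4.
Indicial equation: r(r-1) + p(0) r + q(0) = 0, i.e. r^2 + (p(0) - 1) r + q(0) = 0, i.e. r^2 - 4 = 0.
Discriminant: (0)^2 - 4(-4) = 16, so r = (0 ± 4)/2.
Solving: r_1 = 2, r_2 = -2.

indicial: r^2 - 4 = 0; roots r_1 = 2, r_2 = -2


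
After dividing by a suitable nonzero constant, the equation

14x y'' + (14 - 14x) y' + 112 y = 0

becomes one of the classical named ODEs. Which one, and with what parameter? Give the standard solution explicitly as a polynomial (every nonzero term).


All three coefficients share the factor 14; dividing through by 14 gives  x y'' + (1 - x) y' + 8 y = 0.
This matches the Laguerre equation x y'' + (1 - x) y' + n y = 0 with n = 8; the polynomial solution is L_8(x).
With y = sum_k a_k x^k, matching x^k gives (k+1)k a_{k+1} + (k+1) a_{k+1} - k a_k + n a_k = 0, i.e. (k+1)^2 a_{k+1} = (k - n) a_k = (k - 8) a_k. The right side vanishes at k = 8, so the series terminates at degree 8.
Standard normalization L_n(0) = 1 gives a_0 = 1. Work upward with a_{k+1} = (k - 8) a_k / (k+1)^2:
  a_1 = (0 - 8)(1) / 1^2 = -8/1 = -8
  a_2 = (1 - 8)(-8) / 2^2 = 56/4 = 14
  a_3 = (2 - 8)(14) / 3^2 = -84/9 = -28/3
  a_4 = (3 - 8)(-28/3) / 4^2 = (140/3)/16 = 35/12
  a_5 = (4 - 8)(35/12) / 5^2 = (-35/3)/25 = -7/15
  a_6 = (5 - 8)(-7/15) / 6^2 = (7/5)/36 = 7/180
  a_7 = (6 - 8)(7/180) / 7^2 = (-7/90)/49 = -1/630
  a_8 = (7 - 8)(-1/630) / 8^2 = (1/630)/64 = 1/40320
Hence L_8(x) = x^8/40320 - x^7/630 + 7 x^6/180 - 7 x^5/15 + 35 x^4/12 - 28 x^3/3 + 14 x^2 - 8 x + 1.

L_8(x); series = x^8/40320 - x^7/630 + 7 x^6/180 - 7 x^5/15 + 35 x^4/12 - 28 x^3/3 + 14 x^2 - 8 x + 1


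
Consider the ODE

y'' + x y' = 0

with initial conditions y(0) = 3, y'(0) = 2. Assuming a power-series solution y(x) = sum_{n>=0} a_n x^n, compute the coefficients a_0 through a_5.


Ansatz: y(x) = sum_{n>=0} a_n x^n, so y'(x) = sum_{n>=1} n a_n x^(n-1) and y''(x) = sum_{n>=2} n(n-1) a_n x^(n-2).
Substitute into P(x) y'' + Q(x) y' + R(x) y = 0 with P(x) = 1, Q(x) = x, R(x) = 0, and match powers of x.
Initial conditions: a_0 = 3, a_1 = 2.
Setting the coefficient of each power of x to zero and solving order by order (substituting the coefficients already found):
  x^0: 2 a_2 = 0  ->  a_2 = 0
  x^1: 6 a_3 + a_1 = 0  ->  6 a_3 = -a_1 = -2  ->  a_3 = -1/3
  x^2: 12 a_4 + 2 a_2 = 0  ->  12 a_4 = -2 a_2 = 0  ->  a_4 = 0
  x^3: 20 a_5 + 3 a_3 = 0  ->  20 a_5 = -3 a_3 = 1  ->  a_5 = 1/20
Truncated series: y(x) = 3 + 2 x - (1/3) x^3 + (1/20) x^5 + O(x^6).

a_0 = 3; a_1 = 2; a_2 = 0; a_3 = -1/3; a_4 = 0; a_5 = 1/20


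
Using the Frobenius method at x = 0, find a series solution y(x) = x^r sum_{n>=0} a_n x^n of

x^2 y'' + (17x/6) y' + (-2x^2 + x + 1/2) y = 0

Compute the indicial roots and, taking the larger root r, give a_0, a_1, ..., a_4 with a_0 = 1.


Write in Frobenius form y'' + (p(x)/x) y' + (q(x)/x^2) y = 0:
  p(x) = 17/6,  q(x) = -2x^2 + x + 1/2.
Indicial equation: r(r-1) + (17/6) r + (1/2) = 0 -> roots r_1 = -1/3, r_2 = -3/2.
Take r = r_1 = -1/3. Let y(x) = x^r sum_{n>=0} a_n x^n with a_0 = 1.
Substitute y = x^r sum a_n x^n and match x^{r+n}. The recurrence is
  D(n) a_n + 1 a_{n-1} - 2 a_{n-2} = 0,  where D(n) = (r+n)(r+n-1) + (17/6)(r+n) + (1/2).
  a_n = [-1 a_{n-1} + 2 a_{n-2}] / D(n).
Since the indicial polynomial factors as (r - r_1)(r - r_2), D(n) = (r_1 + n - r_1)(r_1 + n - r_2) = n(n + 7/6).
Evaluating step by step (a_0 = 1):
  n = 1: D(1) = 1(1 + 7/6) = 13/6; numerator = -1(1) = -1; a_1 = (-1)/(13/6) = -6/13
  n = 2: D(2) = 2(2 + 7/6) = 19/3; numerator = -1(-6/13) + 2(1) = 32/13; a_2 = (32/13)/(19/3) = 96/247
  n = 3: D(3) = 3(3 + 7/6) = 25/2; numerator = -1(96/247) + 2(-6/13) = -324/247; a_3 = (-324/247)/(25/2) = -648/6175
  n = 4: D(4) = 4(4 + 7/6) = 62/3; numerator = -1(-648/6175) + 2(96/247) = 5448/6175; a_4 = (5448/6175)/(62/3) = 8172/191425

r = -1/3; a_0 = 1; a_1 = -6/13; a_2 = 96/247; a_3 = -648/6175; a_4 = 8172/191425


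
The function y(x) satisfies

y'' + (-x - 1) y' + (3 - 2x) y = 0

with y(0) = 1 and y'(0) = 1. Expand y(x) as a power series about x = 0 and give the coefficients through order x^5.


Ansatz: y(x) = sum_{n>=0} a_n x^n, so y'(x) = sum_{n>=1} n a_n x^(n-1) and y''(x) = sum_{n>=2} n(n-1) a_n x^(n-2).
Substitute into P(x) y'' + Q(x) y' + R(x) y = 0 with P(x) = 1, Q(x) = -x - 1, R(x) = 3 - 2x, and match powers of x.
Initial conditions: a_0 = 1, a_1 = 1.
Setting the coefficient of each power of x to zero and solving order by order (substituting the coefficients already found):
  x^0: 2 a_2 - a_1 + 3 a_0 = 0  ->  2 a_2 = a_1 - 3 a_0 = -2  ->  a_2 = -1
  x^1: 6 a_3 - 2 a_2 + 2 a_1 - 2 a_0 = 0  ->  6 a_3 = 2 a_2 - 2 a_1 + 2 a_0 = -2  ->  a_3 = -1/3
  x^2: 12 a_4 - 3 a_3 + a_2 - 2 a_1 = 0  ->  12 a_4 = 3 a_3 - a_2 + 2 a_1 = 2  ->  a_4 = 1/6
  x^3: 20 a_5 - 4 a_4 - 2 a_2 = 0  ->  20 a_5 = 4 a_4 + 2 a_2 = -4/3  ->  a_5 = -1/15
Truncated series: y(x) = 1 + x - x^2 - (1/3) x^3 + (1/6) x^4 - (1/15) x^5 + O(x^6).

a_0 = 1; a_1 = 1; a_2 = -1; a_3 = -1/3; a_4 = 1/6; a_5 = -1/15


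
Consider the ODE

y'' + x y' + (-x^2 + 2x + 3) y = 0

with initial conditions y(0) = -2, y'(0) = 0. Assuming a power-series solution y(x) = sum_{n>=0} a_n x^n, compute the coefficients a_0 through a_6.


Ansatz: y(x) = sum_{n>=0} a_n x^n, so y'(x) = sum_{n>=1} n a_n x^(n-1) and y''(x) = sum_{n>=2} n(n-1) a_n x^(n-2).
Substitute into P(x) y'' + Q(x) y' + R(x) y = 0 with P(x) = 1, Q(x) = x, R(x) = -x^2 + 2x + 3, and match powers of x.
Initial conditions: a_0 = -2, a_1 = 0.
Setting the coefficient of each power of x to zero and solving order by order (substituting the coefficients already found):
  x^0: 2 a_2 + 3 a_0 = 0  ->  2 a_2 = -3 a_0 = 6  ->  a_2 = 3
  x^1: 6 a_3 + 4 a_1 + 2 a_0 = 0  ->  6 a_3 = -4 a_1 - 2 a_0 = 4  ->  a_3 = 2/3
  x^2: 12 a_4 + 5 a_2 + 2 a_1 - a_0 = 0  ->  12 a_4 = -5 a_2 - 2 a_1 + a_0 = -17  ->  a_4 = -17/12
  x^3: 20 a_5 + 6 a_3 + 2 a_2 - a_1 = 0  ->  20 a_5 = -6 a_3 - 2 a_2 + a_1 = -10  ->  a_5 = -1/2
  x^4: 30 a_6 + 7 a_4 + 2 a_3 - a_2 = 0  ->  30 a_6 = -7 a_4 - 2 a_3 + a_2 = 139/12  ->  a_6 = 139/360
Truncated series: y(x) = -2 + 3 x^2 + (2/3) x^3 - (17/12) x^4 - (1/2) x^5 + (139/360) x^6 + O(x^7).

a_0 = -2; a_1 = 0; a_2 = 3; a_3 = 2/3; a_4 = -17/12; a_5 = -1/2; a_6 = 139/360


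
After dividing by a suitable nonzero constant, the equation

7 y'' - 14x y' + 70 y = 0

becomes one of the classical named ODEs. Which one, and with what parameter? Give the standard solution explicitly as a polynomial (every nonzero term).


All three coefficients share the factor 7; dividing through by 7 gives  y'' - 2x y' + 10 y = 0.
This matches the Hermite equation y'' - 2x y' + 2n y = 0 with 2n = 10, so n = 5; the polynomial solution is H_5(x).
With y = sum_k a_k x^k, matching x^k gives (k+2)(k+1) a_{k+2} = 2(k - n) a_k = 2(k - 5) a_k. The right side vanishes at k = 5, so the series with the parity of 5 terminates at degree 5.
Standard normalization: leading coefficient of H_n is 2^n, so a_5 = 2^5 = 32. Work downward with a_k = (k+1)(k+2) a_{k+2} / (2(k - n)):
  a_3 = (4)(5)(32) / (2(3 - 5)) = 640/(-4) = -160
  a_1 = (2)(3)(-160) / (2(1 - 5)) = -960/(-8) = 120
Hence H_5(x) = 32 x^5 - 160 x^3 + 120 x.

H_5(x); series = 32 x^5 - 160 x^3 + 120 x


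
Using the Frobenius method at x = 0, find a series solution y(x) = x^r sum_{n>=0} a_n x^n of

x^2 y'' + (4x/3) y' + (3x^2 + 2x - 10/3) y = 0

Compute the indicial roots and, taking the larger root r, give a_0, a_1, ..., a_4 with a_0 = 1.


Write in Frobenius form y'' + (p(x)/x) y' + (q(x)/x^2) y = 0:
  p(x) = 4/3,  q(x) = 3x^2 + 2x - 10/3.
Indicial equation: r(r-1) + (4/3) r + (-10/3) = 0 -> roots r_1 = 5/3, r_2 = -2.
Take r = r_1 = 5/3. Let y(x) = x^r sum_{n>=0} a_n x^n with a_0 = 1.
Substitute y = x^r sum a_n x^n and match x^{r+n}. The recurrence is
  D(n) a_n + 2 a_{n-1} + 3 a_{n-2} = 0,  where D(n) = (r+n)(r+n-1) + (4/3)(r+n) + (-10/3).
  a_n = [-2 a_{n-1} - 3 a_{n-2}] / D(n).
Since the indicial polynomial factors as (r - r_1)(r - r_2), D(n) = (r_1 + n - r_1)(r_1 + n - r_2) = n(n + 11/3).
Evaluating step by step (a_0 = 1):
  n = 1: D(1) = 1(1 + 11/3) = 14/3; numerator = -2(1) = -2; a_1 = (-2)/(14/3) = -3/7
  n = 2: D(2) = 2(2 + 11/3) = 34/3; numerator = -2(-3/7) - 3(1) = -15/7; a_2 = (-15/7)/(34/3) = -45/238
  n = 3: D(3) = 3(3 + 11/3) = 20; numerator = -2(-45/238) - 3(-3/7) = 198/119; a_3 = (198/119)/(20) = 99/1190
  n = 4: D(4) = 4(4 + 11/3) = 92/3; numerator = -2(99/1190) - 3(-45/238) = 477/1190; a_4 = (477/1190)/(92/3) = 1431/109480

r = 5/3; a_0 = 1; a_1 = -3/7; a_2 = -45/238; a_3 = 99/1190; a_4 = 1431/109480


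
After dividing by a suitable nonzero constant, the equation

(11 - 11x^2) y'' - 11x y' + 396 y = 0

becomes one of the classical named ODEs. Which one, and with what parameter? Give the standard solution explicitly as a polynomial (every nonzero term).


All three coefficients share the factor 11; dividing through by 11 gives  (1 - x^2) y'' - x y' + 36 y = 0.
This matches the Chebyshev equation (1 - x^2) y'' - x y' + n^2 y = 0 (note the -x y' term, not -2x y') with n^2 = 36, so n = 6; the polynomial solution is T_6(x).
With y = sum_k a_k x^k, matching x^k gives (k+2)(k+1) a_{k+2} = (k^2 - n^2) a_k = (k - 6)(k + 6) a_k. The right side vanishes at k = 6, so the series with the parity of 6 terminates at degree 6.
Standard normalization: leading coefficient of T_n is 2^(n-1), so a_6 = 2^5 = 32. Work downward with a_k = (k+1)(k+2) a_{k+2} / ((k - 6)(k + 6)):
  a_4 = (5)(6)(32) / ((4 - 6)(4 + 6)) = 960/(-20) = -48
  a_2 = (3)(4)(-48) / ((2 - 6)(2 + 6)) = -576/(-32) = 18
  a_0 = (1)(2)(18) / ((0 - 6)(0 + 6)) = 36/(-36) = -1
Hence T_6(x) = 32 x^6 - 48 x^4 + 18 x^2 - 1.

T_6(x); series = 32 x^6 - 48 x^4 + 18 x^2 - 1


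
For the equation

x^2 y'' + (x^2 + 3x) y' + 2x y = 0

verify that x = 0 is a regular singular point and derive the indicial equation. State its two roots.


Divide by x^2 to reach normal form y'' + P_1(x) y' + P_2(x) y = 0 with P_1(x) = 1 + 3/x and P_2(x) = 2/x.
x = 0 is a singular point because the y'-coefficient 1 + 3/x has a pole at x = 0 and the y-coefficient 2/x has a pole at x = 0.
It is a regular singular point because x P_1(x) = p(x) = x + 3 and x^2 P_2(x) = q(x) = 2x are polynomials, hence analytic at x = 0.
p(0) = 3,  q(0) = 0.
Indicial equation: r(r-1) + p(0) r + q(0) = 0, i.e. r^2 + (p(0) - 1) r + q(0) = 0, i.e. r^2 + 2 r = 0.
Discriminant: (2)^2 - 4(0) = 4, so r = (-2 ± 2)/2.
Solving: r_1 = 0, r_2 = -2.

indicial: r^2 + 2 r = 0; roots r_1 = 0, r_2 = -2


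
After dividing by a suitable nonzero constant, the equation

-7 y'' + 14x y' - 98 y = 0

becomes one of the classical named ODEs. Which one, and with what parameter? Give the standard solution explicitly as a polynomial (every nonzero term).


All three coefficients share the factor -7; dividing through by -7 gives  y'' - 2x y' + 14 y = 0.
This matches the Hermite equation y'' - 2x y' + 2n y = 0 with 2n = 14, so n = 7; the polynomial solution is H_7(x).
With y = sum_k a_k x^k, matching x^k gives (k+2)(k+1) a_{k+2} = 2(k - n) a_k = 2(k - 7) a_k. The right side vanishes at k = 7, so the series with the parity of 7 terminates at degree 7.
Standard normalization: leading coefficient of H_n is 2^n, so a_7 = 2^7 = 128. Work downward with a_k = (k+1)(k+2) a_{k+2} / (2(k - n)):
  a_5 = (6)(7)(128) / (2(5 - 7)) = 5376/(-4) = -1344
  a_3 = (4)(5)(-1344) / (2(3 - 7)) = -26880/(-8) = 3360
  a_1 = (2)(3)(3360) / (2(1 - 7)) = 20160/(-12) = -1680
Hence H_7(x) = 128 x^7 - 1344 x^5 + 3360 x^3 - 1680 x.

H_7(x); series = 128 x^7 - 1344 x^5 + 3360 x^3 - 1680 x


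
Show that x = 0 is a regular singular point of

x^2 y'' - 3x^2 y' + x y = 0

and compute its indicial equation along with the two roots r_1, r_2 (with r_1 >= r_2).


Divide by x^2 to reach normal form y'' + P_1(x) y' + P_2(x) y = 0 with P_1(x) = -3 and P_2(x) = 1/x.
x = 0 is a singular point because the y-coefficient 1/x has a pole at x = 0.
It is a regular singular point because x P_1(x) = p(x) = -3x and x^2 P_2(x) = q(x) = x are polynomials, hence analytic at x = 0.
p(0) = 0,  q(0) = 0.
Indicial equation: r(r-1) + p(0) r + q(0) = 0, i.e. r^2 + (p(0) - 1) r + q(0) = 0, i.e. r^2 - 1 r = 0.
Discriminant: (-1)^2 - 4(0) = 1, so r = (1 ± 1)/2.
Solving: r_1 = 1, r_2 = 0.

indicial: r^2 - 1 r = 0; roots r_1 = 1, r_2 = 0


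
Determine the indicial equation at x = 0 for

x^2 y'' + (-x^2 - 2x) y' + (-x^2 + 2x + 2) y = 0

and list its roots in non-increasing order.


Divide by x^2 to reach normal form y'' + P_1(x) y' + P_2(x) y = 0 with P_1(x) = -1 - 2/x and P_2(x) = -1 + 2/x + 2/x^2.
x = 0 is a singular point because the y'-coefficient -1 - 2/x has a pole at x = 0 and the y-coefficient -1 + 2/x + 2/x^2 has a pole at x = 0.
It is a regular singular point because x P_1(x) = p(x) = -x - 2 and x^2 P_2(x) = q(x) = -x^2 + 2x + 2 are polynomials, hence analytic at x = 0.
p(0) = -2,  q(0) = 2.
Indicial equation: r(r-1) + p(0) r + q(0) = 0, i.e. r^2 + (p(0) - 1) r + q(0) = 0, i.e. r^2 - 3 r + 2 = 0.
Discriminant: (-3)^2 - 4(2) = 1, so r = (3 ± 1)/2.
Solving: r_1 = 2, r_2 = 1.

indicial: r^2 - 3 r + 2 = 0; roots r_1 = 2, r_2 = 1


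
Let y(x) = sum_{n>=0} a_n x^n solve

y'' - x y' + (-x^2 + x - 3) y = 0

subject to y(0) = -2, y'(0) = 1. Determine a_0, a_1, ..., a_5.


Ansatz: y(x) = sum_{n>=0} a_n x^n, so y'(x) = sum_{n>=1} n a_n x^(n-1) and y''(x) = sum_{n>=2} n(n-1) a_n x^(n-2).
Substitute into P(x) y'' + Q(x) y' + R(x) y = 0 with P(x) = 1, Q(x) = -x, R(x) = -x^2 + x - 3, and match powers of x.
Initial conditions: a_0 = -2, a_1 = 1.
Setting the coefficient of each power of x to zero and solving order by order (substituting the coefficients already found):
  x^0: 2 a_2 - 3 a_0 = 0  ->  2 a_2 = 3 a_0 = -6  ->  a_2 = -3
  x^1: 6 a_3 - 4 a_1 + a_0 = 0  ->  6 a_3 = 4 a_1 - a_0 = 6  ->  a_3 = 1
  x^2: 12 a_4 - 5 a_2 + a_1 - a_0 = 0  ->  12 a_4 = 5 a_2 - a_1 + a_0 = -18  ->  a_4 = -3/2
  x^3: 20 a_5 - 6 a_3 + a_2 - a_1 = 0  ->  20 a_5 = 6 a_3 - a_2 + a_1 = 10  ->  a_5 = 1/2
Truncated series: y(x) = -2 + x - 3 x^2 + x^3 - (3/2) x^4 + (1/2) x^5 + O(x^6).

a_0 = -2; a_1 = 1; a_2 = -3; a_3 = 1; a_4 = -3/2; a_5 = 1/2


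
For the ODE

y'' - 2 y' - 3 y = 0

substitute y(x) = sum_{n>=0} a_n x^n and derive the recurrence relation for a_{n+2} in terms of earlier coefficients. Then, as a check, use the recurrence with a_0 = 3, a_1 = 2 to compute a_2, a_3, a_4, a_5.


Substitute y = sum_n a_n x^n.
y''(x) has coefficient (n+2)(n+1) a_{n+2} at x^n;
-2 y'(x) has coefficient -2 (n+1) a_{n+1} at x^n;
-3 y(x) has coefficient -3 a_n at x^n.
Matching x^n: (n+2)(n+1) a_{n+2} - 2 (n+1) a_{n+1} - 3 a_n = 0.
Thus a_{n+2} = [2 (n+1) a_{n+1} + 3 a_n] / ((n+1)(n+2)).

Check with a_0 = 3, a_1 = 2 (apply the recurrence for n = 0, 1, 2, 3): a_0 = 3, a_1 = 2, a_2 = 13/2, a_3 = 16/3, a_4 = 103/24, a_5 = 151/60.

a_(n+2) = [2 (n+1) a_(n+1) + 3 a_n] / ((n+1)(n+2)); check: a_0 = 3, a_1 = 2, a_2 = 13/2, a_3 = 16/3, a_4 = 103/24, a_5 = 151/60


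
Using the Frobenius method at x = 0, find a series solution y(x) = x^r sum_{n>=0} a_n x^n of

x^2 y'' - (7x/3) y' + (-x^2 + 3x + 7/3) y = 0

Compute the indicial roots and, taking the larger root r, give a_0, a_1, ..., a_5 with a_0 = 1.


Write in Frobenius form y'' + (p(x)/x) y' + (q(x)/x^2) y = 0:
  p(x) = -7/3,  q(x) = -x^2 + 3x + 7/3.
Indicial equation: r(r-1) + (-7/3) r + (7/3) = 0 -> roots r_1 = 7/3, r_2 = 1.
Take r = r_1 = 7/3. Let y(x) = x^r sum_{n>=0} a_n x^n with a_0 = 1.
Substitute y = x^r sum a_n x^n and match x^{r+n}. The recurrence is
  D(n) a_n + 3 a_{n-1} - 1 a_{n-2} = 0,  where D(n) = (r+n)(r+n-1) + (-7/3)(r+n) + (7/3).
  a_n = [-3 a_{n-1} + 1 a_{n-2}] / D(n).
Since the indicial polynomial factors as (r - r_1)(r - r_2), D(n) = (r_1 + n - r_1)(r_1 + n - r_2) = n(n + 4/3).
Evaluating step by step (a_0 = 1):
  n = 1: D(1) = 1(1 + 4/3) = 7/3; numerator = -3(1) = -3; a_1 = (-3)/(7/3) = -9/7
  n = 2: D(2) = 2(2 + 4/3) = 20/3; numerator = -3(-9/7) + 1(1) = 34/7; a_2 = (34/7)/(20/3) = 51/70
  n = 3: D(3) = 3(3 + 4/3) = 13; numerator = -3(51/70) + 1(-9/7) = -243/70; a_3 = (-243/70)/(13) = -243/910
  n = 4: D(4) = 4(4 + 4/3) = 64/3; numerator = -3(-243/910) + 1(51/70) = 696/455; a_4 = (696/455)/(64/3) = 261/3640
  n = 5: D(5) = 5(5 + 4/3) = 95/3; numerator = -3(261/3640) + 1(-243/910) = -27/56; a_5 = (-27/56)/(95/3) = -81/5320

r = 7/3; a_0 = 1; a_1 = -9/7; a_2 = 51/70; a_3 = -243/910; a_4 = 261/3640; a_5 = -81/5320


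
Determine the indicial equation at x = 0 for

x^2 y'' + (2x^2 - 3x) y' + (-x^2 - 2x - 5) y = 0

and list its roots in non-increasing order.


Divide by x^2 to reach normal form y'' + P_1(x) y' + P_2(x) y = 0 with P_1(x) = 2 - 3/x and P_2(x) = -1 - 2/x - 5/x^2.
x = 0 is a singular point because the y'-coefficient 2 - 3/x has a pole at x = 0 and the y-coefficient -1 - 2/x - 5/x^2 has a pole at x = 0.
It is a regular singular point because x P_1(x) = p(x) = 2x - 3 and x^2 P_2(x) = q(x) = -x^2 - 2x - 5 are polynomials, hence analytic at x = 0.
p(0) = -3,  q(0) = -5.
Indicial equation: r(r-1) + p(0) r + q(0) = 0, i.e. r^2 + (p(0) - 1) r + q(0) = 0, i.e. r^2 - 4 r - 5 = 0.
Discriminant: (-4)^2 - 4(-5) = 36, so r = (4 ± 6)/2.
Solving: r_1 = 5, r_2 = -1.

indicial: r^2 - 4 r - 5 = 0; roots r_1 = 5, r_2 = -1


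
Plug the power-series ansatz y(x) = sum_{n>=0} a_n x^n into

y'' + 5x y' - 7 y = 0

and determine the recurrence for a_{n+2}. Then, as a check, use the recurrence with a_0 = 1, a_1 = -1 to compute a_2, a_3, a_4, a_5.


Substitute y = sum_n a_n x^n.
y''(x) has coefficient (n+2)(n+1) a_{n+2} at x^n;
5 x y'(x) has coefficient 5 n a_n at x^n (shift);
-7 y(x) has coefficient -7 a_n at x^n.
Matching x^n: (n+2)(n+1) a_{n+2} + (5n - 7) a_n = 0.
Thus a_{n+2} = (-5n + 7) / ((n+1)(n+2)) * a_n.

Check with a_0 = 1, a_1 = -1 (apply the recurrence for n = 0, 1, 2, 3): a_0 = 1, a_1 = -1, a_2 = 7/2, a_3 = -1/3, a_4 = -7/8, a_5 = 2/15.

a_(n+2) = (-5n + 7) / ((n+1)(n+2)) * a_n; check: a_0 = 1, a_1 = -1, a_2 = 7/2, a_3 = -1/3, a_4 = -7/8, a_5 = 2/15


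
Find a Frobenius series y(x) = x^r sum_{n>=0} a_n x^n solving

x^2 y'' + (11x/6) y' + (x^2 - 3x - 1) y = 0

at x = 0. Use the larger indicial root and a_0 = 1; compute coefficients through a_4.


Write in Frobenius form y'' + (p(x)/x) y' + (q(x)/x^2) y = 0:
  p(x) = 11/6,  q(x) = x^2 - 3x - 1.
Indicial equation: r(r-1) + (11/6) r + (-1) = 0 -> roots r_1 = 2/3, r_2 = -3/2.
Take r = r_1 = 2/3. Let y(x) = x^r sum_{n>=0} a_n x^n with a_0 = 1.
Substitute y = x^r sum a_n x^n and match x^{r+n}. The recurrence is
  D(n) a_n - 3 a_{n-1} + 1 a_{n-2} = 0,  where D(n) = (r+n)(r+n-1) + (11/6)(r+n) + (-1).
  a_n = [3 a_{n-1} - 1 a_{n-2}] / D(n).
Since the indicial polynomial factors as (r - r_1)(r - r_2), D(n) = (r_1 + n - r_1)(r_1 + n - r_2) = n(n + 13/6).
Evaluating step by step (a_0 = 1):
  n = 1: D(1) = 1(1 + 13/6) = 19/6; numerator = 3(1) = 3; a_1 = (3)/(19/6) = 18/19
  n = 2: D(2) = 2(2 + 13/6) = 25/3; numerator = 3(18/19) - 1(1) = 35/19; a_2 = (35/19)/(25/3) = 21/95
  n = 3: D(3) = 3(3 + 13/6) = 31/2; numerator = 3(21/95) - 1(18/19) = -27/95; a_3 = (-27/95)/(31/2) = -54/2945
  n = 4: D(4) = 4(4 + 13/6) = 74/3; numerator = 3(-54/2945) - 1(21/95) = -813/2945; a_4 = (-813/2945)/(74/3) = -2439/217930

r = 2/3; a_0 = 1; a_1 = 18/19; a_2 = 21/95; a_3 = -54/2945; a_4 = -2439/217930


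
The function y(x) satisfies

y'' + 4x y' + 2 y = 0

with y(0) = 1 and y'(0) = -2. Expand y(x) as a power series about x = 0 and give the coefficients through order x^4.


Ansatz: y(x) = sum_{n>=0} a_n x^n, so y'(x) = sum_{n>=1} n a_n x^(n-1) and y''(x) = sum_{n>=2} n(n-1) a_n x^(n-2).
Substitute into P(x) y'' + Q(x) y' + R(x) y = 0 with P(x) = 1, Q(x) = 4x, R(x) = 2, and match powers of x.
Initial conditions: a_0 = 1, a_1 = -2.
Setting the coefficient of each power of x to zero and solving order by order (substituting the coefficients already found):
  x^0: 2 a_2 + 2 a_0 = 0  ->  2 a_2 = -2 a_0 = -2  ->  a_2 = -1
  x^1: 6 a_3 + 6 a_1 = 0  ->  6 a_3 = -6 a_1 = 12  ->  a_3 = 2
  x^2: 12 a_4 + 10 a_2 = 0  ->  12 a_4 = -10 a_2 = 10  ->  a_4 = 5/6
Truncated series: y(x) = 1 - 2 x - x^2 + 2 x^3 + (5/6) x^4 + O(x^5).

a_0 = 1; a_1 = -2; a_2 = -1; a_3 = 2; a_4 = 5/6
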